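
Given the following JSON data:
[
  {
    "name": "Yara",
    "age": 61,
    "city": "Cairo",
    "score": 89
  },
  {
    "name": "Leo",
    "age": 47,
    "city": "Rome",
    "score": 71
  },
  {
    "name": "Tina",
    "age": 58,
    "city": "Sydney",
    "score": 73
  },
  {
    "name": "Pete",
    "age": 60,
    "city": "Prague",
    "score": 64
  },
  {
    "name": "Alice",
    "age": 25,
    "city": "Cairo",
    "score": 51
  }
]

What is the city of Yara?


Looking up record where name = Yara
Record index: 0
Field 'city' = Cairo

ANSWER: Cairo


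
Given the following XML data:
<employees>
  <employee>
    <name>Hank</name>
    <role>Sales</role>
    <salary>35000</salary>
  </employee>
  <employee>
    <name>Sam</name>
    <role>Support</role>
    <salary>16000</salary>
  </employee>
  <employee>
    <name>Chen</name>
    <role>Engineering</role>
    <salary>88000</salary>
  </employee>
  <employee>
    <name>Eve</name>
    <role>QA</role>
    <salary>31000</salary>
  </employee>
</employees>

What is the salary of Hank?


Searching for <employee> with <name>Hank</name>
Found at position 1
<salary>35000</salary>

ANSWER: 35000


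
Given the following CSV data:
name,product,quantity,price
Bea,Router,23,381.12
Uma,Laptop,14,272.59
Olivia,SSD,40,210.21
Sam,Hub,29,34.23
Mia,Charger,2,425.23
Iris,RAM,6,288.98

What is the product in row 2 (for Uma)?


Row 2: Uma
Column 'product' = Laptop

ANSWER: Laptop


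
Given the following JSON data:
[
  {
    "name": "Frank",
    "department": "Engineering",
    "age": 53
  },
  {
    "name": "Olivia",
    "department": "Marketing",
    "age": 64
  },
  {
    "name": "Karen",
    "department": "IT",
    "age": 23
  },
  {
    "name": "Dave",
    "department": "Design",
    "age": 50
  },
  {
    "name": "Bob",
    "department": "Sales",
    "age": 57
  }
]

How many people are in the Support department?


Scanning records for department = Support
  No matches found
Count: 0

ANSWER: 0


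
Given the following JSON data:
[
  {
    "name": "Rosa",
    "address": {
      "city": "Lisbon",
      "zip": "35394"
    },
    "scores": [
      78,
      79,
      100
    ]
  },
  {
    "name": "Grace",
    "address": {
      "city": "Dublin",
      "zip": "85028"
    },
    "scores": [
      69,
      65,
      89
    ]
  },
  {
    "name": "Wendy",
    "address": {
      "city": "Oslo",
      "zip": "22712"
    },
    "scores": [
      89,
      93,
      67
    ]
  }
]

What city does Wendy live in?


Path: records[2].address.city
Value: Oslo

ANSWER: Oslo


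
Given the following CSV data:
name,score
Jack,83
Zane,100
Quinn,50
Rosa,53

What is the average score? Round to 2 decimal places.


Scores: 83, 100, 50, 53
Sum = 286
Count = 4
Average = 286 / 4 = 71.50

ANSWER: 71.50


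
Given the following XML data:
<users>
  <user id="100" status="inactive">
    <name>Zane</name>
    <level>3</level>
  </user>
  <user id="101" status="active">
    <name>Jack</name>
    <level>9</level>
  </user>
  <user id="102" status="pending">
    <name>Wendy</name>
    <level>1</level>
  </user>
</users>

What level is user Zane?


Finding user: Zane
<level>3</level>

ANSWER: 3


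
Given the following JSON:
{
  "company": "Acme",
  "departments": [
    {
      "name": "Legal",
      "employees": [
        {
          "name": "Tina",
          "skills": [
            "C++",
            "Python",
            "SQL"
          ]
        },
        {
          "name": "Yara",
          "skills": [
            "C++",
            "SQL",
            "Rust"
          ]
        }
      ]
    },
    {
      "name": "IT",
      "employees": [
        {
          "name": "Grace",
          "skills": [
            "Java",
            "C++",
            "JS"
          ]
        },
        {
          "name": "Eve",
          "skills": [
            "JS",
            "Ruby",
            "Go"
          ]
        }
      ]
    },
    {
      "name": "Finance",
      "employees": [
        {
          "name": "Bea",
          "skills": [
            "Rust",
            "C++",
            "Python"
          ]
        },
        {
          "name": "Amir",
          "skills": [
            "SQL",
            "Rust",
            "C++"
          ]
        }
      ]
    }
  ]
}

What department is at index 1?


Path: departments[1].name
Value: IT

ANSWER: IT


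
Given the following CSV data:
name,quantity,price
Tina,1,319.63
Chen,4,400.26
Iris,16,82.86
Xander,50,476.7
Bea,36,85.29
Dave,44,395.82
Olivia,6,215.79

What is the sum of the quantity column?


Values in 'quantity' column:
  Row 1: 1
  Row 2: 4
  Row 3: 16
  Row 4: 50
  Row 5: 36
  Row 6: 44
  Row 7: 6
Sum = 1 + 4 + 16 + 50 + 36 + 44 + 6 = 157

ANSWER: 157


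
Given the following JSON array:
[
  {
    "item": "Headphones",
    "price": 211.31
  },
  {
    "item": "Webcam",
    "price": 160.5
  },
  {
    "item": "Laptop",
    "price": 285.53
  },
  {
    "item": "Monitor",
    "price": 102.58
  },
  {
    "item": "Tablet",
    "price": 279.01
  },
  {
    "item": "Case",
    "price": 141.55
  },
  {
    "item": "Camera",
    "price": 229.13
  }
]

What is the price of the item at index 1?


Array index 1 -> Webcam
price = 160.5

ANSWER: 160.5


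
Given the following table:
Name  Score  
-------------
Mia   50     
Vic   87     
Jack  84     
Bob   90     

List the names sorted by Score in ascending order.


Sorting by Score (ascending):
  Mia: 50
  Jack: 84
  Vic: 87
  Bob: 90


ANSWER: Mia, Jack, Vic, Bob


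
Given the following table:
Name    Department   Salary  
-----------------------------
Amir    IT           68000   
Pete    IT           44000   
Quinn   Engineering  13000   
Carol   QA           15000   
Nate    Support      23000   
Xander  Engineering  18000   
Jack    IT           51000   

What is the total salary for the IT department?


IT department members:
  Amir: 68000
  Pete: 44000
  Jack: 51000
Total = 68000 + 44000 + 51000 = 163000

ANSWER: 163000


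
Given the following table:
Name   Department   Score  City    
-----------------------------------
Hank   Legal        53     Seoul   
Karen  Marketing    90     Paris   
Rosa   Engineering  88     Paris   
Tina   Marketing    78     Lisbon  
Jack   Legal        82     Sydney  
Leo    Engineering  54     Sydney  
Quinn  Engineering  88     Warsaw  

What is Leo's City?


Row 6: Leo
City = Sydney

ANSWER: Sydney


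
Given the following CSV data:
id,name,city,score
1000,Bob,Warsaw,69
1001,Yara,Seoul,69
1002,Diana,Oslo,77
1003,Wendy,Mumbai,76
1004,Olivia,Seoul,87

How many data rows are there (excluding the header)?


Counting rows (excluding header):
Header: id,name,city,score
Data rows: 5

ANSWER: 5


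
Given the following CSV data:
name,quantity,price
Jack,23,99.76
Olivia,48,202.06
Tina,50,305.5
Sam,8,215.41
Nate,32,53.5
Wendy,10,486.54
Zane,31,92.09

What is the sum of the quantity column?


Values in 'quantity' column:
  Row 1: 23
  Row 2: 48
  Row 3: 50
  Row 4: 8
  Row 5: 32
  Row 6: 10
  Row 7: 31
Sum = 23 + 48 + 50 + 8 + 32 + 10 + 31 = 202

ANSWER: 202


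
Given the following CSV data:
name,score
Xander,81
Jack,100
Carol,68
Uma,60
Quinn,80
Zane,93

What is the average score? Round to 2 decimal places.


Scores: 81, 100, 68, 60, 80, 93
Sum = 482
Count = 6
Average = 482 / 6 = 80.33

ANSWER: 80.33


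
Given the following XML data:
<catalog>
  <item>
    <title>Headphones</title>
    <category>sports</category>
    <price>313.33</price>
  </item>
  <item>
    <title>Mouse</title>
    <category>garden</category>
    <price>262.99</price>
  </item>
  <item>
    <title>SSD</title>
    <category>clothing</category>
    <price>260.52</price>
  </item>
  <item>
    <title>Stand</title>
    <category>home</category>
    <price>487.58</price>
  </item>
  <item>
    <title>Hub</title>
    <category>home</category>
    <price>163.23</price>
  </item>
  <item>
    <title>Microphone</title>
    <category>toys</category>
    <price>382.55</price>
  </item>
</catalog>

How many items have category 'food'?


Scanning <item> elements for <category>food</category>:
Count: 0

ANSWER: 0


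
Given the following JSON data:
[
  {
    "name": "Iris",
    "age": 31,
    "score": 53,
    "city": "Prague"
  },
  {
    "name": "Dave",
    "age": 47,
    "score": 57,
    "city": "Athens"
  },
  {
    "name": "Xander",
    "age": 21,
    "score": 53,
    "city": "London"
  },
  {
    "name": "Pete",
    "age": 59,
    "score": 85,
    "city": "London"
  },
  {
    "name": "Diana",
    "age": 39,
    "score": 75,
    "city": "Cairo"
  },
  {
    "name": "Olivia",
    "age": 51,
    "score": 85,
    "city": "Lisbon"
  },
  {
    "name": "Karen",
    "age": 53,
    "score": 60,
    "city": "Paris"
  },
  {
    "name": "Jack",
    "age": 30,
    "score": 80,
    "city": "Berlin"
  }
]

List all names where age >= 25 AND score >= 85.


Checking both conditions:
  Iris (age=31, score=53) -> no
  Dave (age=47, score=57) -> no
  Xander (age=21, score=53) -> no
  Pete (age=59, score=85) -> YES
  Diana (age=39, score=75) -> no
  Olivia (age=51, score=85) -> YES
  Karen (age=53, score=60) -> no
  Jack (age=30, score=80) -> no


ANSWER: Pete, Olivia


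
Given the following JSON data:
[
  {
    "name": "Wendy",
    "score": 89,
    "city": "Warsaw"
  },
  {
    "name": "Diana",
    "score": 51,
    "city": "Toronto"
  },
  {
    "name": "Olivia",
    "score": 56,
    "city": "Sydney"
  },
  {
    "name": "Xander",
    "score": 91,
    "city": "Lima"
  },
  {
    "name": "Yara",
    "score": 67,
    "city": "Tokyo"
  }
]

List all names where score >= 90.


Filtering records where score >= 90:
  Wendy (score=89) -> no
  Diana (score=51) -> no
  Olivia (score=56) -> no
  Xander (score=91) -> YES
  Yara (score=67) -> no


ANSWER: Xander


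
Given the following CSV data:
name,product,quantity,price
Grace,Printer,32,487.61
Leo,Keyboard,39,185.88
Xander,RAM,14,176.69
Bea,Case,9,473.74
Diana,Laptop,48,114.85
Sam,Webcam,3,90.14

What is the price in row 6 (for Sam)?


Row 6: Sam
Column 'price' = 90.14

ANSWER: 90.14


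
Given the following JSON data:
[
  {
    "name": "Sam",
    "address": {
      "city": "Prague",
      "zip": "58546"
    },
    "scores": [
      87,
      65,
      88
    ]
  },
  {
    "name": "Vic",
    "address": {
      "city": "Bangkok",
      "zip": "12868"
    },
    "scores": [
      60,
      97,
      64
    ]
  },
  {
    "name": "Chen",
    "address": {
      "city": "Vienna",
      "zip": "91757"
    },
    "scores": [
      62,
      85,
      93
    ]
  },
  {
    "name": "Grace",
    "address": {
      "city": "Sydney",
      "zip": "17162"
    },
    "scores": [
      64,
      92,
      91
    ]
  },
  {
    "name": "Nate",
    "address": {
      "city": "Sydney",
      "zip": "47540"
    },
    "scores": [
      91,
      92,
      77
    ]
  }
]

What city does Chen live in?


Path: records[2].address.city
Value: Vienna

ANSWER: Vienna


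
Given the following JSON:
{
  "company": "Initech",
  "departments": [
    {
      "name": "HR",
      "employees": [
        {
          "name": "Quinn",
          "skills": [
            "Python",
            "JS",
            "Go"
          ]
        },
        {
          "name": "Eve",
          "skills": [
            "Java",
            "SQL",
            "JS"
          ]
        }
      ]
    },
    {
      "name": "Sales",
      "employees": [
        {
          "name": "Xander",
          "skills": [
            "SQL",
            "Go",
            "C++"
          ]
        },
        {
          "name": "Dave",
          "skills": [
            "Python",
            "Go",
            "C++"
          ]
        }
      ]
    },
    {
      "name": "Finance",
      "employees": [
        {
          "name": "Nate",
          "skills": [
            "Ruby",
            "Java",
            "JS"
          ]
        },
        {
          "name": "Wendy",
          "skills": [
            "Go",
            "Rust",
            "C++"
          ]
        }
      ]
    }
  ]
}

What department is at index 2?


Path: departments[2].name
Value: Finance

ANSWER: Finance


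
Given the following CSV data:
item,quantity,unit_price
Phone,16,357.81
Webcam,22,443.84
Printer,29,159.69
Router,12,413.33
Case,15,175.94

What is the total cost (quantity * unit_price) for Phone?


Row: Phone
quantity = 16
unit_price = 357.81
total = 16 * 357.81 = 5724.96

ANSWER: 5724.96


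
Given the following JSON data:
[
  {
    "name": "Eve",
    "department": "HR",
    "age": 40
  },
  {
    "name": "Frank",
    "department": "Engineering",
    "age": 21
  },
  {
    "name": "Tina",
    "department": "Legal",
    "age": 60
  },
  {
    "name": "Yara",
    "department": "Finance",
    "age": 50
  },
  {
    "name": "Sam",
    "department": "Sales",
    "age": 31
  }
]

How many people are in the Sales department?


Scanning records for department = Sales
  Record 4: Sam
Count: 1

ANSWER: 1


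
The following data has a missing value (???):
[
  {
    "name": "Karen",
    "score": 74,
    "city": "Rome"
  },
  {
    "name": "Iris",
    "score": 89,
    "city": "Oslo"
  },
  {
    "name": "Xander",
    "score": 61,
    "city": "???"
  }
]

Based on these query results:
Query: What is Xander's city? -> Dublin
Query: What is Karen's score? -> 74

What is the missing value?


The missing value is Xander's city
From query: Xander's city = Dublin

ANSWER: Dublin


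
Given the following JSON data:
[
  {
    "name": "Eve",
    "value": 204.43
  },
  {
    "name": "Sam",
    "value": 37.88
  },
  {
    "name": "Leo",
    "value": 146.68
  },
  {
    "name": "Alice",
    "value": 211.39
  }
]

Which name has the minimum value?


Comparing values:
  Eve: 204.43
  Sam: 37.88
  Leo: 146.68
  Alice: 211.39
Minimum: Sam (37.88)

ANSWER: Sam


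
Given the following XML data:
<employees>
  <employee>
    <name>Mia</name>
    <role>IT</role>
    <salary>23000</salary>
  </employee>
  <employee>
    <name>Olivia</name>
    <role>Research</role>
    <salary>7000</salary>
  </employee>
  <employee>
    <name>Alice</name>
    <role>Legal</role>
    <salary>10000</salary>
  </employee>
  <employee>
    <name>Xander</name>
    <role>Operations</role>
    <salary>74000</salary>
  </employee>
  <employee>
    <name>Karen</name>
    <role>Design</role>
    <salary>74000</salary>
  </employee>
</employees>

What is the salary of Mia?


Searching for <employee> with <name>Mia</name>
Found at position 1
<salary>23000</salary>

ANSWER: 23000


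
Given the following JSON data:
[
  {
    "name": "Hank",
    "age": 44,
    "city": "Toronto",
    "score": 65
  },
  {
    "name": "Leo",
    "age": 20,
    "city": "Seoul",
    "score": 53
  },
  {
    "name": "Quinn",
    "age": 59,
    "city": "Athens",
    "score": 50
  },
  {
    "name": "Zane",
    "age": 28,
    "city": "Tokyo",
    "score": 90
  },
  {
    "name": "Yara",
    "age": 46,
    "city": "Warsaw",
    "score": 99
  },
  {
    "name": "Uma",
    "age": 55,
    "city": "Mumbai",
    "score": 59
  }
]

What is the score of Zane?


Looking up record where name = Zane
Record index: 3
Field 'score' = 90

ANSWER: 90


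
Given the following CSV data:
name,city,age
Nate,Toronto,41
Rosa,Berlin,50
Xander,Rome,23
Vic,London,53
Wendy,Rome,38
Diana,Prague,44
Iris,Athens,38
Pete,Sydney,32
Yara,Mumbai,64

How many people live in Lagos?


Scanning city column for 'Lagos':
Total matches: 0

ANSWER: 0


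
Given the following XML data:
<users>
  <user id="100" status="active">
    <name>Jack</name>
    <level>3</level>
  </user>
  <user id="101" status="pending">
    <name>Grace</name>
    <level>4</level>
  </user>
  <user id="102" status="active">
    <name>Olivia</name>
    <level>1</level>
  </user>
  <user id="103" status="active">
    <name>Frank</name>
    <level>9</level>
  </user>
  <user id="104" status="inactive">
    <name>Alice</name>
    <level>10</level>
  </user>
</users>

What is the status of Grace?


Finding user with name = Grace
user id="101" status="pending"

ANSWER: pending


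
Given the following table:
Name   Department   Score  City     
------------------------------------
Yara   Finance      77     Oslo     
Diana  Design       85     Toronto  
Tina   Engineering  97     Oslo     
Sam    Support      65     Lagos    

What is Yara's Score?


Row 1: Yara
Score = 77

ANSWER: 77


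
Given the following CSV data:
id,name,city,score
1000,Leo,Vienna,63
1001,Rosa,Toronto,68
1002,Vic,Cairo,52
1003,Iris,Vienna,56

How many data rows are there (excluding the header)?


Counting rows (excluding header):
Header: id,name,city,score
Data rows: 4

ANSWER: 4


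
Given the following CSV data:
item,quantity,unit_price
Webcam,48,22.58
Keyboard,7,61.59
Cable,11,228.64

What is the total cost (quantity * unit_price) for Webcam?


Row: Webcam
quantity = 48
unit_price = 22.58
total = 48 * 22.58 = 1083.84

ANSWER: 1083.84


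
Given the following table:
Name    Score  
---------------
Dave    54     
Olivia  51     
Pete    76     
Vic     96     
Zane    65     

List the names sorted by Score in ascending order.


Sorting by Score (ascending):
  Olivia: 51
  Dave: 54
  Zane: 65
  Pete: 76
  Vic: 96


ANSWER: Olivia, Dave, Zane, Pete, Vic


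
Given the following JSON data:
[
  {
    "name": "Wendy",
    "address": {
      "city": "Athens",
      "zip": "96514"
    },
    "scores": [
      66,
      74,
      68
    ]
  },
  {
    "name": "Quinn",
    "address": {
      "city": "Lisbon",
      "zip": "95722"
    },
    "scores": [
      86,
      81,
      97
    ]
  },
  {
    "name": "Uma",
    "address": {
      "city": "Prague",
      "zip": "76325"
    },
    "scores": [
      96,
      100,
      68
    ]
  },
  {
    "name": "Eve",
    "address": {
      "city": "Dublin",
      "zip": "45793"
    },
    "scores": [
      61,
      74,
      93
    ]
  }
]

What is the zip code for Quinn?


Path: records[1].address.zip
Value: 95722

ANSWER: 95722


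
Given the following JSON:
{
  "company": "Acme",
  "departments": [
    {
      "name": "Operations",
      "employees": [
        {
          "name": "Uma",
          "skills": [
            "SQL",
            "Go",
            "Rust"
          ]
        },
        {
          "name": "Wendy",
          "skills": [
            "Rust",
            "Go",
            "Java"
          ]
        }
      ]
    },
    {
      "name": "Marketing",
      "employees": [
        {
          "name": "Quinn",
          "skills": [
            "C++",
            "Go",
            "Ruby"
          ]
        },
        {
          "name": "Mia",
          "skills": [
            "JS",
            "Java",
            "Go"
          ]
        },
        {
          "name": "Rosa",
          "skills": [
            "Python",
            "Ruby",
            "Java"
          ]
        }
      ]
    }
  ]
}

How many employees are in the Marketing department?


Path: departments[1].employees
Count: 3

ANSWER: 3


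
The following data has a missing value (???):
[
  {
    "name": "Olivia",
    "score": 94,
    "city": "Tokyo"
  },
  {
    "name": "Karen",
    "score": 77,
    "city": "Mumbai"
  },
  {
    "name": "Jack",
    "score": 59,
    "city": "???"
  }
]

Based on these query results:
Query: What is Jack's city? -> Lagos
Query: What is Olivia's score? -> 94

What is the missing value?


The missing value is Jack's city
From query: Jack's city = Lagos

ANSWER: Lagos


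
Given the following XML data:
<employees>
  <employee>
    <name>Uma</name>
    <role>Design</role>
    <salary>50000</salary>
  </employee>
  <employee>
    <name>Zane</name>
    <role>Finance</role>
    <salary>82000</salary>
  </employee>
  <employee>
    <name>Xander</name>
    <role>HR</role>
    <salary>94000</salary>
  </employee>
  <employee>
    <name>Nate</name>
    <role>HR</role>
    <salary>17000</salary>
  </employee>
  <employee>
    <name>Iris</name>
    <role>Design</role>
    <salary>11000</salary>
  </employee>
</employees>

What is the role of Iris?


Searching for <employee> with <name>Iris</name>
Found at position 5
<role>Design</role>

ANSWER: Design


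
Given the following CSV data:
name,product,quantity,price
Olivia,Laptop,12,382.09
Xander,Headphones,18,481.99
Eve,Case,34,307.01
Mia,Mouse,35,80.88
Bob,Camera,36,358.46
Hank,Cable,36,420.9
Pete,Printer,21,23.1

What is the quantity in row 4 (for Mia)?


Row 4: Mia
Column 'quantity' = 35

ANSWER: 35


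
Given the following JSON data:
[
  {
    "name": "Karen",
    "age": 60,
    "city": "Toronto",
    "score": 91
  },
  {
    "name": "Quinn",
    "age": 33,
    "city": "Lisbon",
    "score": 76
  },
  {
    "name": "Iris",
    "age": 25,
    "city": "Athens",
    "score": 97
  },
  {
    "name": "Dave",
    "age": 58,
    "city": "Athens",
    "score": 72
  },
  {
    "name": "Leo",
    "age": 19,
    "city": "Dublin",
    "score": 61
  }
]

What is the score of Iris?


Looking up record where name = Iris
Record index: 2
Field 'score' = 97

ANSWER: 97


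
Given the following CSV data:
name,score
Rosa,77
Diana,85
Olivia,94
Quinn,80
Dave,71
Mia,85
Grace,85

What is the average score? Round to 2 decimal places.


Scores: 77, 85, 94, 80, 71, 85, 85
Sum = 577
Count = 7
Average = 577 / 7 = 82.43

ANSWER: 82.43


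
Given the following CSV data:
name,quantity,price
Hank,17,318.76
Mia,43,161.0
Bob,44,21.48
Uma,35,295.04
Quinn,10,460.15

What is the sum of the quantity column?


Values in 'quantity' column:
  Row 1: 17
  Row 2: 43
  Row 3: 44
  Row 4: 35
  Row 5: 10
Sum = 17 + 43 + 44 + 35 + 10 = 149

ANSWER: 149


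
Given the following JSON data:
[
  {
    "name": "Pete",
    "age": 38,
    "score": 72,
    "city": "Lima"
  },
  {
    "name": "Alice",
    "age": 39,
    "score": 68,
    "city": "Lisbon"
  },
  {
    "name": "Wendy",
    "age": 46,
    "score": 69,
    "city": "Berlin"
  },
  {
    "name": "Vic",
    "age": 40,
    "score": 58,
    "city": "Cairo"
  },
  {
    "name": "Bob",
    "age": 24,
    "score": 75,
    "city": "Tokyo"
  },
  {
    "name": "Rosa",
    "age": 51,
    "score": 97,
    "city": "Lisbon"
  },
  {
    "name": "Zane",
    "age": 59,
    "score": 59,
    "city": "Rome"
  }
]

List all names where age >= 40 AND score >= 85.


Checking both conditions:
  Pete (age=38, score=72) -> no
  Alice (age=39, score=68) -> no
  Wendy (age=46, score=69) -> no
  Vic (age=40, score=58) -> no
  Bob (age=24, score=75) -> no
  Rosa (age=51, score=97) -> YES
  Zane (age=59, score=59) -> no


ANSWER: Rosa


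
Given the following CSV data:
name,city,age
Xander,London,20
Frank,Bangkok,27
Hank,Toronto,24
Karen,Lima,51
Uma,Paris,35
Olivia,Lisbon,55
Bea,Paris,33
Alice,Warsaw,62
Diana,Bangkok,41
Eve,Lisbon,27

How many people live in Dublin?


Scanning city column for 'Dublin':
Total matches: 0

ANSWER: 0


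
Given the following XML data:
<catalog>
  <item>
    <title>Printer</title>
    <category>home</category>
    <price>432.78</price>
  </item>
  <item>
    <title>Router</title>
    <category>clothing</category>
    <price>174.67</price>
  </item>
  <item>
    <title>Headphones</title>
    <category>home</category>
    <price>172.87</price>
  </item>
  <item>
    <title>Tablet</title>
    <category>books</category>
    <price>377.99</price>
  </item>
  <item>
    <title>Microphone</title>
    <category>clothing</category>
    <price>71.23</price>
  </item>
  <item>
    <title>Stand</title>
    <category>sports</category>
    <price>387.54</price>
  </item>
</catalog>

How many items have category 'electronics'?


Scanning <item> elements for <category>electronics</category>:
Count: 0

ANSWER: 0


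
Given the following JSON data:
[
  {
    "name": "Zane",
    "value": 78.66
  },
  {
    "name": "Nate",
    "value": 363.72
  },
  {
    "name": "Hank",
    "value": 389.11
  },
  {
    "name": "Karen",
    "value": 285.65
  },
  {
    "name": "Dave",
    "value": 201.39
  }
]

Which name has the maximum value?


Comparing values:
  Zane: 78.66
  Nate: 363.72
  Hank: 389.11
  Karen: 285.65
  Dave: 201.39
Maximum: Hank (389.11)

ANSWER: Hank


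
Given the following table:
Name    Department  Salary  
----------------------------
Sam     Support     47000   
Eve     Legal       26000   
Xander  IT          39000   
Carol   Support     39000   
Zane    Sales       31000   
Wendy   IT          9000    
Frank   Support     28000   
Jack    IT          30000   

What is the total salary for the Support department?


Support department members:
  Sam: 47000
  Carol: 39000
  Frank: 28000
Total = 47000 + 39000 + 28000 = 114000

ANSWER: 114000


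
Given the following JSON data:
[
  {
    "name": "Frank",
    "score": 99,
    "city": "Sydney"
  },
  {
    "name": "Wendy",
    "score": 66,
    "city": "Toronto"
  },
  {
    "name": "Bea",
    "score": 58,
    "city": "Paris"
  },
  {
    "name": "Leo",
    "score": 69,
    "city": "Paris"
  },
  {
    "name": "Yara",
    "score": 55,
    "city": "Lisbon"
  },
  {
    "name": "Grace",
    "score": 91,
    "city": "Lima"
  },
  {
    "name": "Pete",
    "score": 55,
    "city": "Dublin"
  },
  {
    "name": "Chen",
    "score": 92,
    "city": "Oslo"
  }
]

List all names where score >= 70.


Filtering records where score >= 70:
  Frank (score=99) -> YES
  Wendy (score=66) -> no
  Bea (score=58) -> no
  Leo (score=69) -> no
  Yara (score=55) -> no
  Grace (score=91) -> YES
  Pete (score=55) -> no
  Chen (score=92) -> YES


ANSWER: Frank, Grace, Chen


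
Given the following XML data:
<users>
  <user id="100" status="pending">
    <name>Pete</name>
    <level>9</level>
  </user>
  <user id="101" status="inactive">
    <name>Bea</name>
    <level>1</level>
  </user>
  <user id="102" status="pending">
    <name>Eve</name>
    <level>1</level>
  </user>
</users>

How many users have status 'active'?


Counting users with status='active':
Count: 0

ANSWER: 0


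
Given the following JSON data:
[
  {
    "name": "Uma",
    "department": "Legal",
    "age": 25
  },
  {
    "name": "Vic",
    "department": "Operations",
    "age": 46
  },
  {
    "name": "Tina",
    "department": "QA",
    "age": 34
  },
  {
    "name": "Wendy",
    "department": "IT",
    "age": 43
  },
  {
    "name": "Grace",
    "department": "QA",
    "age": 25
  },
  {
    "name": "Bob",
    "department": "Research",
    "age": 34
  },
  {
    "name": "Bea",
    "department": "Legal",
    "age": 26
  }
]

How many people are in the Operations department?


Scanning records for department = Operations
  Record 1: Vic
Count: 1

ANSWER: 1


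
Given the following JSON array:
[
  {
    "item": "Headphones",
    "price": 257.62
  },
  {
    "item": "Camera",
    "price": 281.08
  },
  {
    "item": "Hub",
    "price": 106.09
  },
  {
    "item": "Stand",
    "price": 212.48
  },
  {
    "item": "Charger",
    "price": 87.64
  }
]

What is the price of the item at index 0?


Array index 0 -> Headphones
price = 257.62

ANSWER: 257.62


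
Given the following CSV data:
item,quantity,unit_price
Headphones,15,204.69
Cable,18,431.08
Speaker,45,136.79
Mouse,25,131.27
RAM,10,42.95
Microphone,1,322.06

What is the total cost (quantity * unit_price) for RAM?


Row: RAM
quantity = 10
unit_price = 42.95
total = 10 * 42.95 = 429.5

ANSWER: 429.5


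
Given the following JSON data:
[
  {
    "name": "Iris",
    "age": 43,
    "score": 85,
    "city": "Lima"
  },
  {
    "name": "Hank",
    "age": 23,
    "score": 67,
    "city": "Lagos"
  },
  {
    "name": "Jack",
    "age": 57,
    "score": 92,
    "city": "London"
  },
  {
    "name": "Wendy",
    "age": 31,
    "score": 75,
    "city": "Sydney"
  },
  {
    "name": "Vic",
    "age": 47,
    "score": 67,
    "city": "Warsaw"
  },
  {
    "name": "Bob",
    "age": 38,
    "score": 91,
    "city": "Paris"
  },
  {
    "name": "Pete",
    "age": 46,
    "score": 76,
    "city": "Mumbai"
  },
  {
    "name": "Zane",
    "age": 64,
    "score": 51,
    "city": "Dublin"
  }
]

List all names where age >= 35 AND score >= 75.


Checking both conditions:
  Iris (age=43, score=85) -> YES
  Hank (age=23, score=67) -> no
  Jack (age=57, score=92) -> YES
  Wendy (age=31, score=75) -> no
  Vic (age=47, score=67) -> no
  Bob (age=38, score=91) -> YES
  Pete (age=46, score=76) -> YES
  Zane (age=64, score=51) -> no


ANSWER: Iris, Jack, Bob, Pete


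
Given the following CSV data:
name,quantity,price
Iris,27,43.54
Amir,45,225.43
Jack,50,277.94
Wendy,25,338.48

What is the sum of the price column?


Values in 'price' column:
  Row 1: 43.54
  Row 2: 225.43
  Row 3: 277.94
  Row 4: 338.48
Sum = 43.54 + 225.43 + 277.94 + 338.48 = 885.39

ANSWER: 885.39


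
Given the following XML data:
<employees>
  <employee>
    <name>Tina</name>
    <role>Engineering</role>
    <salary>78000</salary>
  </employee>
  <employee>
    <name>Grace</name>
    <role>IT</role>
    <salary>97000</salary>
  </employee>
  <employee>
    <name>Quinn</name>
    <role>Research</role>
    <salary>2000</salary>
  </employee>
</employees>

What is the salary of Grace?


Searching for <employee> with <name>Grace</name>
Found at position 2
<salary>97000</salary>

ANSWER: 97000


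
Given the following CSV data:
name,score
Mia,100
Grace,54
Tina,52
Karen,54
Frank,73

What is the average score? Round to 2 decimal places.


Scores: 100, 54, 52, 54, 73
Sum = 333
Count = 5
Average = 333 / 5 = 66.60

ANSWER: 66.60


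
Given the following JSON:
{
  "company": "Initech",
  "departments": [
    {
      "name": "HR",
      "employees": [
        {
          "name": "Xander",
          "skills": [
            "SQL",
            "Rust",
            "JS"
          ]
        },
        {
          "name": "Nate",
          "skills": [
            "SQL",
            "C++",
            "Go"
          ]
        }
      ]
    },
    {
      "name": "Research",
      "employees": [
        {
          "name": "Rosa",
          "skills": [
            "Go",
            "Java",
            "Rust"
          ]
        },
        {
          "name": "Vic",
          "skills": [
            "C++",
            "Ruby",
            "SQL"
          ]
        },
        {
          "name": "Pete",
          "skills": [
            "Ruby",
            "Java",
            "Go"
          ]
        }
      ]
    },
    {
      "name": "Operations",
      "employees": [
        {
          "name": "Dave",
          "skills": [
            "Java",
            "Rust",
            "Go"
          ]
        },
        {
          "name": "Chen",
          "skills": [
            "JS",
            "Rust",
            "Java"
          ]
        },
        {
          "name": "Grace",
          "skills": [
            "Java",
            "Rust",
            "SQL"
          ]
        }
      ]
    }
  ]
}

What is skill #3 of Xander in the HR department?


Path: departments[0].employees[0].skills[2]
Value: JS

ANSWER: JS


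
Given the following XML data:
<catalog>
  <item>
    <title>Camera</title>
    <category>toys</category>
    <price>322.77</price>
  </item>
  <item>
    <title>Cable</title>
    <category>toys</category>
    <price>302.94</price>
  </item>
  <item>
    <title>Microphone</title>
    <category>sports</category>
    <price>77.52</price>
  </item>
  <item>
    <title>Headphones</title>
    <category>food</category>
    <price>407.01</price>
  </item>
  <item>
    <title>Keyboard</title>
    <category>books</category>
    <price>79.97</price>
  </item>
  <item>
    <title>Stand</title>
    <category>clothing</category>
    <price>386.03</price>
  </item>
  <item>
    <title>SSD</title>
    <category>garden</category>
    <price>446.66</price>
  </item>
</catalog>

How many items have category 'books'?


Scanning <item> elements for <category>books</category>:
  Item 5: Keyboard -> MATCH
Count: 1

ANSWER: 1


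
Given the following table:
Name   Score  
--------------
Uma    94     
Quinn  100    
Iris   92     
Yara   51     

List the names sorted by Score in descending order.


Sorting by Score (descending):
  Quinn: 100
  Uma: 94
  Iris: 92
  Yara: 51


ANSWER: Quinn, Uma, Iris, Yara


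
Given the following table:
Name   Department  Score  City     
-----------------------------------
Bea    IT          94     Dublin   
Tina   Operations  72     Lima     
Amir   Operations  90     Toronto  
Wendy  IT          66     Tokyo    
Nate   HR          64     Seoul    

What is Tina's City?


Row 2: Tina
City = Lima

ANSWER: Lima


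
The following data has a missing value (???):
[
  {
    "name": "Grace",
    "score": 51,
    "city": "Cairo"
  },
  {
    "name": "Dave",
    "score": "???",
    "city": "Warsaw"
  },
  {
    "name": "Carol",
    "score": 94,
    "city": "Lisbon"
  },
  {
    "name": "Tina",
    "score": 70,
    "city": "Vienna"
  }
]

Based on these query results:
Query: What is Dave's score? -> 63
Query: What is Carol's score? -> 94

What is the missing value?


The missing value is Dave's score
From query: Dave's score = 63

ANSWER: 63


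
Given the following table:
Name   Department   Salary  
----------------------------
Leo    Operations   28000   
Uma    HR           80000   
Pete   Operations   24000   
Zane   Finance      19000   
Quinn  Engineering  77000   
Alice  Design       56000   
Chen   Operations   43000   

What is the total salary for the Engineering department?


Engineering department members:
  Quinn: 77000
Total = 77000 = 77000

ANSWER: 77000


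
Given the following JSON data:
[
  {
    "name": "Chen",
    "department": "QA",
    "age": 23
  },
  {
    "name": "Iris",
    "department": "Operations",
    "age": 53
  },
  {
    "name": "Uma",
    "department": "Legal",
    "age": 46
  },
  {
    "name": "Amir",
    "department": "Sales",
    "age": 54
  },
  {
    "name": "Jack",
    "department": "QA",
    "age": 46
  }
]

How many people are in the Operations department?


Scanning records for department = Operations
  Record 1: Iris
Count: 1

ANSWER: 1


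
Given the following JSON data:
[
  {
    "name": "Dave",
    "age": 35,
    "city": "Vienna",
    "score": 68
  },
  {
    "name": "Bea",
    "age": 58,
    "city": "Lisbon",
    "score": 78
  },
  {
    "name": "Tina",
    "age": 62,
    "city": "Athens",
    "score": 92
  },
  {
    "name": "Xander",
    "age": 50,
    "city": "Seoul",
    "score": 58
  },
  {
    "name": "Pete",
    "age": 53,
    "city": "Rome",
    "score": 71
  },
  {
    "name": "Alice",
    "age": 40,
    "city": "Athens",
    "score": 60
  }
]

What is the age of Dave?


Looking up record where name = Dave
Record index: 0
Field 'age' = 35

ANSWER: 35


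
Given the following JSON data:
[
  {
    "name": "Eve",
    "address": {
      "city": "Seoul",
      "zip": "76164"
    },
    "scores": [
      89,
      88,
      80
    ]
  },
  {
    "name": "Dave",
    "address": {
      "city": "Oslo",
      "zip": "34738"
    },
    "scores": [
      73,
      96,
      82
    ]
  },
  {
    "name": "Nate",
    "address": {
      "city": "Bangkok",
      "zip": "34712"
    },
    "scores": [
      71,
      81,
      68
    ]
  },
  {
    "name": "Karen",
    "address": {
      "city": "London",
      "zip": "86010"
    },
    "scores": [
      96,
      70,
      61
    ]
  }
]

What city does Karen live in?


Path: records[3].address.city
Value: London

ANSWER: London


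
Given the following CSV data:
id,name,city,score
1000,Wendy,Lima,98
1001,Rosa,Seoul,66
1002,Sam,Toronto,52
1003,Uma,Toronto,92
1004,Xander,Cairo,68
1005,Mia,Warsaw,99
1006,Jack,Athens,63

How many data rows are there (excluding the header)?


Counting rows (excluding header):
Header: id,name,city,score
Data rows: 7

ANSWER: 7


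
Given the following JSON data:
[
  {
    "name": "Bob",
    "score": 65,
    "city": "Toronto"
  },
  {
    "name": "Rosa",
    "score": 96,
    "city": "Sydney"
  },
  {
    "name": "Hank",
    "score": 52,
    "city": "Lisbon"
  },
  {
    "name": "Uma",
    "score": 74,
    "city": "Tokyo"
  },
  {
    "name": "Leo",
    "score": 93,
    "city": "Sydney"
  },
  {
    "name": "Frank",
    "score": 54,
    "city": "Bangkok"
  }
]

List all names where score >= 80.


Filtering records where score >= 80:
  Bob (score=65) -> no
  Rosa (score=96) -> YES
  Hank (score=52) -> no
  Uma (score=74) -> no
  Leo (score=93) -> YES
  Frank (score=54) -> no


ANSWER: Rosa, Leo


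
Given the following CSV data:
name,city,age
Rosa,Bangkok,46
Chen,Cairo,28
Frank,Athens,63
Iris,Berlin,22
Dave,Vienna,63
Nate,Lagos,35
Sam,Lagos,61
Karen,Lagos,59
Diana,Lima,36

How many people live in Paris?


Scanning city column for 'Paris':
Total matches: 0

ANSWER: 0


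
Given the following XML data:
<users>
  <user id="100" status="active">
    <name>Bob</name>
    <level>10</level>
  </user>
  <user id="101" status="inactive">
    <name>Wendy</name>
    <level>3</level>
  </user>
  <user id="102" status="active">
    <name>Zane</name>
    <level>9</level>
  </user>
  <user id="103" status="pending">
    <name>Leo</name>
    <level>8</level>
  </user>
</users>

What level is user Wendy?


Finding user: Wendy
<level>3</level>

ANSWER: 3


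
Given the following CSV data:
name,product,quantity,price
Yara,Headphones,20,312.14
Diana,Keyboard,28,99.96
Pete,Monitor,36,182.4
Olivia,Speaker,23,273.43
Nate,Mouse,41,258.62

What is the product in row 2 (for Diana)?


Row 2: Diana
Column 'product' = Keyboard

ANSWER: Keyboard


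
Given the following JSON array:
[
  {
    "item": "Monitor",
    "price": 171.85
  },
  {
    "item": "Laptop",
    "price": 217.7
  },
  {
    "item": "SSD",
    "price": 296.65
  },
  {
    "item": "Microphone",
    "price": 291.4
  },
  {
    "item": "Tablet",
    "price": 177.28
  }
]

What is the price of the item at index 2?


Array index 2 -> SSD
price = 296.65

ANSWER: 296.65


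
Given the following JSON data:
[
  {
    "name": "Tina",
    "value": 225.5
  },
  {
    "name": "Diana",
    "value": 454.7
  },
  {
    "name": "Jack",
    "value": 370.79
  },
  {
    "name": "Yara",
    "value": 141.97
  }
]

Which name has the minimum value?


Comparing values:
  Tina: 225.5
  Diana: 454.7
  Jack: 370.79
  Yara: 141.97
Minimum: Yara (141.97)

ANSWER: Yara


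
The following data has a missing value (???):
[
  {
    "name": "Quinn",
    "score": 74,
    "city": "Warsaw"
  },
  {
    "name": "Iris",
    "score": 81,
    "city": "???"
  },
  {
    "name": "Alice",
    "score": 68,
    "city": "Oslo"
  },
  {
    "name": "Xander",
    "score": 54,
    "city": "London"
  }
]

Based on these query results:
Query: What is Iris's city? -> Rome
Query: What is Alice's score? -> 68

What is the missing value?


The missing value is Iris's city
From query: Iris's city = Rome

ANSWER: Rome


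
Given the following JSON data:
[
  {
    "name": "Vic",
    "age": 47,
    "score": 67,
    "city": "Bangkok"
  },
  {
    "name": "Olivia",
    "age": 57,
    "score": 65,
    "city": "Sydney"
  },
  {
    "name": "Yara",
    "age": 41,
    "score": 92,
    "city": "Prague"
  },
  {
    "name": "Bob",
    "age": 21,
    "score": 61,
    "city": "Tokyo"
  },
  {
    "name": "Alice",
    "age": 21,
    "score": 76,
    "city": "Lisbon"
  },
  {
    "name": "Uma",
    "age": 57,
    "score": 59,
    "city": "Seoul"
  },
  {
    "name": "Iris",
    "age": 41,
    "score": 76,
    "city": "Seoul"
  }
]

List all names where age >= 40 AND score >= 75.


Checking both conditions:
  Vic (age=47, score=67) -> no
  Olivia (age=57, score=65) -> no
  Yara (age=41, score=92) -> YES
  Bob (age=21, score=61) -> no
  Alice (age=21, score=76) -> no
  Uma (age=57, score=59) -> no
  Iris (age=41, score=76) -> YES


ANSWER: Yara, Iris


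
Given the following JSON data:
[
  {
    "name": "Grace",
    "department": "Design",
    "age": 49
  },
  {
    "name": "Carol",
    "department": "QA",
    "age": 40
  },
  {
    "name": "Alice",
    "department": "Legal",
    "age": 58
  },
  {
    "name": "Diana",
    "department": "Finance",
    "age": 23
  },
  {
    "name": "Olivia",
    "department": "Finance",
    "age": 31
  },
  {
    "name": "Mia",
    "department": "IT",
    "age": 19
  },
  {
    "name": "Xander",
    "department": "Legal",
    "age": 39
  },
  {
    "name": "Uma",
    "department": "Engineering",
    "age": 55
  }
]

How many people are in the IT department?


Scanning records for department = IT
  Record 5: Mia
Count: 1

ANSWER: 1
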